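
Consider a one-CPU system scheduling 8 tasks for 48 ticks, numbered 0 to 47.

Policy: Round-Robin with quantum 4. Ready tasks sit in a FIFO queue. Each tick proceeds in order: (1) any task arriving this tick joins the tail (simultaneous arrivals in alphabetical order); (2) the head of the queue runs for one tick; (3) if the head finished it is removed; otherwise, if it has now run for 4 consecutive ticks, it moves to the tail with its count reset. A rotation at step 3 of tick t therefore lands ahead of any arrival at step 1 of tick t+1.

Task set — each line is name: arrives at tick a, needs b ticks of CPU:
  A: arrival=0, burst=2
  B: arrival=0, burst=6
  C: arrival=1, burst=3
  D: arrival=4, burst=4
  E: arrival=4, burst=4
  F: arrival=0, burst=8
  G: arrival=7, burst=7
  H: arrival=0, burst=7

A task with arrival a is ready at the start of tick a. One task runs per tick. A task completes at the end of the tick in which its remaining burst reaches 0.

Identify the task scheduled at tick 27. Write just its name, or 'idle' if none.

t=0: queue=[A,B,F,H] q_used=0 → run A
t=1: queue=[A,B,F,H,C] q_used=1 → run A
t=2: queue=[B,F,H,C] q_used=0 → run B
t=3: queue=[B,F,H,C] q_used=1 → run B
t=4: queue=[B,F,H,C,D,E] q_used=2 → run B
t=5: queue=[B,F,H,C,D,E] q_used=3 → run B
t=6: queue=[F,H,C,D,E,B] q_used=0 → run F
t=7: queue=[F,H,C,D,E,B,G] q_used=1 → run F
t=8: queue=[F,H,C,D,E,B,G] q_used=2 → run F
t=9: queue=[F,H,C,D,E,B,G] q_used=3 → run F
t=10: queue=[H,C,D,E,B,G,F] q_used=0 → run H
t=11: queue=[H,C,D,E,B,G,F] q_used=1 → run H
t=12: queue=[H,C,D,E,B,G,F] q_used=2 → run H
t=13: queue=[H,C,D,E,B,G,F] q_used=3 → run H
t=14: queue=[C,D,E,B,G,F,H] q_used=0 → run C
t=15: queue=[C,D,E,B,G,F,H] q_used=1 → run C
t=16: queue=[C,D,E,B,G,F,H] q_used=2 → run C
t=17: queue=[D,E,B,G,F,H] q_used=0 → run D
t=18: queue=[D,E,B,G,F,H] q_used=1 → run D
t=19: queue=[D,E,B,G,F,H] q_used=2 → run D
t=20: queue=[D,E,B,G,F,H] q_used=3 → run D
t=21: queue=[E,B,G,F,H] q_used=0 → run E
t=22: queue=[E,B,G,F,H] q_used=1 → run E
t=23: queue=[E,B,G,F,H] q_used=2 → run E
t=24: queue=[E,B,G,F,H] q_used=3 → run E
t=25: queue=[B,G,F,H] q_used=0 → run B
t=26: queue=[B,G,F,H] q_used=1 → run B
t=27: queue=[G,F,H] q_used=0 → run G
t=28: queue=[G,F,H] q_used=1 → run G
t=29: queue=[G,F,H] q_used=2 → run G
t=30: queue=[G,F,H] q_used=3 → run G
t=31: queue=[F,H,G] q_used=0 → run F
t=32: queue=[F,H,G] q_used=1 → run F
t=33: queue=[F,H,G] q_used=2 → run F
t=34: queue=[F,H,G] q_used=3 → run F
t=35: queue=[H,G] q_used=0 → run H
t=36: queue=[H,G] q_used=1 → run H
t=37: queue=[H,G] q_used=2 → run H
t=38: queue=[G] q_used=0 → run G
t=39: queue=[G] q_used=1 → run G
t=40: queue=[G] q_used=2 → run G
t=41: (idle)
t=42: (idle)
t=43: (idle)
t=44: (idle)
t=45: (idle)
t=46: (idle)
t=47: (idle)

running at tick 27 = G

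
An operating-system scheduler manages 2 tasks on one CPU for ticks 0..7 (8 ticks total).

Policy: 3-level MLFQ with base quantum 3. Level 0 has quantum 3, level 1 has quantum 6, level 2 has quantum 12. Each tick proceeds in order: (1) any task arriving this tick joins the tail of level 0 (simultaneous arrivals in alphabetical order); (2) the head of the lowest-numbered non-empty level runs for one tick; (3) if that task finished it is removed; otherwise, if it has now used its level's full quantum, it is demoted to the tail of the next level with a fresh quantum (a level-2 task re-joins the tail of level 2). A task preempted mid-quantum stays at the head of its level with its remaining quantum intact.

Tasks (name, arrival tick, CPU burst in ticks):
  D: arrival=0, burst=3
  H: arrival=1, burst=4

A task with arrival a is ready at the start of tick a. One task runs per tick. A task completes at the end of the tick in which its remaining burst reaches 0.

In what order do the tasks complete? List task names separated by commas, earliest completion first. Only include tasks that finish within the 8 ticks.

t=0: L0/L1/L2 = D/-/- → run D
t=1: L0/L1/L2 = DH/-/- → run D
t=2: L0/L1/L2 = DH/-/- → run D
t=3: L0/L1/L2 = H/-/- → run H
t=4: L0/L1/L2 = H/-/- → run H
t=5: L0/L1/L2 = H/-/- → run H
t=6: L0/L1/L2 = -/H/- → run H
t=7: (idle)

completion order = D, H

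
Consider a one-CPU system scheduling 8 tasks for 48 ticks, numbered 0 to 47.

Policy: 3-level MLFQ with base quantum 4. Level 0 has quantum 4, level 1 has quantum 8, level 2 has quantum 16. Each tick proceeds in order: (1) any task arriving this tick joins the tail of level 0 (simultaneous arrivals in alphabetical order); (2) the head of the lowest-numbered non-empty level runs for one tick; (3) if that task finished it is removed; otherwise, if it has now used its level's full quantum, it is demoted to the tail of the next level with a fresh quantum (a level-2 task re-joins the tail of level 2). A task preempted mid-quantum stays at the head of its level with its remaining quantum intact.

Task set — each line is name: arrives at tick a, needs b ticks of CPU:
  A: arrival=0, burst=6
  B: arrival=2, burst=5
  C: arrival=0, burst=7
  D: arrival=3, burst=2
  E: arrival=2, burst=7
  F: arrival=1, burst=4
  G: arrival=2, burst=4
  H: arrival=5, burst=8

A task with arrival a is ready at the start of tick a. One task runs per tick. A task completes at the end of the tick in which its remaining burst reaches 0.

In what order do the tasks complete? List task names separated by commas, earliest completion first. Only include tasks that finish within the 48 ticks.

completion order = F, G, D, A, C, B, E, H

t=0: L0/L1/L2 = AC/-/- → run A
t=1: L0/L1/L2 = ACF/-/- → run A
t=2: L0/L1/L2 = ACFBEG/-/- → run A
t=3: L0/L1/L2 = ACFBEGD/-/- → run A
t=4: L0/L1/L2 = CFBEGD/A/- → run C
t=5: L0/L1/L2 = CFBEGDH/A/- → run C
t=6: L0/L1/L2 = CFBEGDH/A/- → run C
t=7: L0/L1/L2 = CFBEGDH/A/- → run C
t=8: L0/L1/L2 = FBEGDH/AC/- → run F
t=9: L0/L1/L2 = FBEGDH/AC/- → run F
t=10: L0/L1/L2 = FBEGDH/AC/- → run F
t=11: L0/L1/L2 = FBEGDH/AC/- → run F
t=12: L0/L1/L2 = BEGDH/AC/- → run B
t=13: L0/L1/L2 = BEGDH/AC/- → run B
t=14: L0/L1/L2 = BEGDH/AC/- → run B
t=15: L0/L1/L2 = BEGDH/AC/- → run B
t=16: L0/L1/L2 = EGDH/ACB/- → run E
t=17: L0/L1/L2 = EGDH/ACB/- → run E
t=18: L0/L1/L2 = EGDH/ACB/- → run E
t=19: L0/L1/L2 = EGDH/ACB/- → run E
t=20: L0/L1/L2 = GDH/ACBE/- → run G
t=21: L0/L1/L2 = GDH/ACBE/- → run G
t=22: L0/L1/L2 = GDH/ACBE/- → run G
t=23: L0/L1/L2 = GDH/ACBE/- → run G
t=24: L0/L1/L2 = DH/ACBE/- → run D
t=25: L0/L1/L2 = DH/ACBE/- → run D
t=26: L0/L1/L2 = H/ACBE/- → run H
t=27: L0/L1/L2 = H/ACBE/- → run H
t=28: L0/L1/L2 = H/ACBE/- → run H
t=29: L0/L1/L2 = H/ACBE/- → run H
t=30: L0/L1/L2 = -/ACBEH/- → run A
t=31: L0/L1/L2 = -/ACBEH/- → run A
t=32: L0/L1/L2 = -/CBEH/- → run C
t=33: L0/L1/L2 = -/CBEH/- → run C
t=34: L0/L1/L2 = -/CBEH/- → run C
t=35: L0/L1/L2 = -/BEH/- → run B
t=36: L0/L1/L2 = -/EH/- → run E
t=37: L0/L1/L2 = -/EH/- → run E
t=38: L0/L1/L2 = -/EH/- → run E
t=39: L0/L1/L2 = -/H/- → run H
t=40: L0/L1/L2 = -/H/- → run H
t=41: L0/L1/L2 = -/H/- → run H
t=42: L0/L1/L2 = -/H/- → run H
t=43: (idle)
t=44: (idle)
t=45: (idle)
t=46: (idle)
t=47: (idle)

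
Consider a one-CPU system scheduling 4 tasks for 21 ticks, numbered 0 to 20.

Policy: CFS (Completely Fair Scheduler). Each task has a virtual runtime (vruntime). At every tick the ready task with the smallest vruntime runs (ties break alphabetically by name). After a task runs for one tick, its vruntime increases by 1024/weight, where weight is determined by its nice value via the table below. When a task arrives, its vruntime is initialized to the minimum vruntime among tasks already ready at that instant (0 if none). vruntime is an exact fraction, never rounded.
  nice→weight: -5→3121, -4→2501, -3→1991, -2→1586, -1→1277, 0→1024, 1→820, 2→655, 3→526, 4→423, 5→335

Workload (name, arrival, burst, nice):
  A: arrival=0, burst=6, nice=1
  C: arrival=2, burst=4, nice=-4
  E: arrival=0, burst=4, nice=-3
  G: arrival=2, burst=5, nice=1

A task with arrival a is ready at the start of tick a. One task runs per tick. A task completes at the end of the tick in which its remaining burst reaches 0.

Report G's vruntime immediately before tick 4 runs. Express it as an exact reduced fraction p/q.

t=0: vr[A=0 E=0] → run A
t=1: vr[A=256/205 E=0] → run E
t=2: vr[A=256/205 C=1024/1991 E=1024/1991 G=1024/1991] → run C
t=3: vr[A=256/205 C=4599808/4979491 E=1024/1991 G=1024/1991] → run E
t=4: vr[A=256/205 C=4599808/4979491 E=2048/1991 G=1024/1991] → run G
t=5: vr[A=256/205 C=4599808/4979491 E=2048/1991 G=719616/408155] → run C
t=6: vr[A=256/205 C=6638592/4979491 E=2048/1991 G=719616/408155] → run E
t=7: vr[A=256/205 C=6638592/4979491 E=3072/1991 G=719616/408155] → run A
t=8: vr[A=512/205 C=6638592/4979491 E=3072/1991 G=719616/408155] → run C
t=9: vr[A=512/205 C=8677376/4979491 E=3072/1991 G=719616/408155] → run E
t=10: vr[A=512/205 C=8677376/4979491 G=719616/408155] → run C
t=11: vr[A=512/205 G=719616/408155] → run G
t=12: vr[A=512/205 G=1229312/408155] → run A
t=13: vr[A=768/205 G=1229312/408155] → run G
t=14: vr[A=768/205 G=1739008/408155] → run A
t=15: vr[A=1024/205 G=1739008/408155] → run G
t=16: vr[A=1024/205 G=2248704/408155] → run A
t=17: vr[A=256/41 G=2248704/408155] → run G
t=18: vr[A=256/41] → run A
t=19: (idle)
t=20: (idle)

vruntime(G, start of tick 4) = 1024/1991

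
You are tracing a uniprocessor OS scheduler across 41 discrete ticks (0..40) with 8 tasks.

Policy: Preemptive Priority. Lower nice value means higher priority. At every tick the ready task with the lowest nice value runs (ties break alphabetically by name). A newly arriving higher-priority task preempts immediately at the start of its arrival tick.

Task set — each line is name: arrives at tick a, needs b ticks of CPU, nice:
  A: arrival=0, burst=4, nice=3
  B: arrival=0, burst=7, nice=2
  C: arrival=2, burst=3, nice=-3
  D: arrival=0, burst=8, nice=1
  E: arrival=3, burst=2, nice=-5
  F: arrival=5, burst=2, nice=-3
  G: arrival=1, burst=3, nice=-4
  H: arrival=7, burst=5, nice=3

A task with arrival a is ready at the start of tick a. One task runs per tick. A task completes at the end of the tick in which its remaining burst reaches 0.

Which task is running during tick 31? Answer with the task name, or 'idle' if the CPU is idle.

running at tick 31 = H

t=0: ready={A,B,D} → run D
t=1: ready={A,B,D,G} → run G
t=2: ready={A,B,C,D,G} → run G
t=3: ready={A,B,C,D,E,G} → run E
t=4: ready={A,B,C,D,E,G} → run E
t=5: ready={A,B,C,D,F,G} → run G
t=6: ready={A,B,C,D,F} → run C
t=7: ready={A,B,C,D,F,H} → run C
t=8: ready={A,B,C,D,F,H} → run C
t=9: ready={A,B,D,F,H} → run F
t=10: ready={A,B,D,F,H} → run F
t=11: ready={A,B,D,H} → run D
t=12: ready={A,B,D,H} → run D
t=13: ready={A,B,D,H} → run D
t=14: ready={A,B,D,H} → run D
t=15: ready={A,B,D,H} → run D
t=16: ready={A,B,D,H} → run D
t=17: ready={A,B,D,H} → run D
t=18: ready={A,B,H} → run B
t=19: ready={A,B,H} → run B
t=20: ready={A,B,H} → run B
t=21: ready={A,B,H} → run B
t=22: ready={A,B,H} → run B
t=23: ready={A,B,H} → run B
t=24: ready={A,B,H} → run B
t=25: ready={A,H} → run A
t=26: ready={A,H} → run A
t=27: ready={A,H} → run A
t=28: ready={A,H} → run A
t=29: ready={H} → run H
t=30: ready={H} → run H
t=31: ready={H} → run H
t=32: ready={H} → run H
t=33: ready={H} → run H
t=34: (idle)
t=35: (idle)
t=36: (idle)
t=37: (idle)
t=38: (idle)
t=39: (idle)
t=40: (idle)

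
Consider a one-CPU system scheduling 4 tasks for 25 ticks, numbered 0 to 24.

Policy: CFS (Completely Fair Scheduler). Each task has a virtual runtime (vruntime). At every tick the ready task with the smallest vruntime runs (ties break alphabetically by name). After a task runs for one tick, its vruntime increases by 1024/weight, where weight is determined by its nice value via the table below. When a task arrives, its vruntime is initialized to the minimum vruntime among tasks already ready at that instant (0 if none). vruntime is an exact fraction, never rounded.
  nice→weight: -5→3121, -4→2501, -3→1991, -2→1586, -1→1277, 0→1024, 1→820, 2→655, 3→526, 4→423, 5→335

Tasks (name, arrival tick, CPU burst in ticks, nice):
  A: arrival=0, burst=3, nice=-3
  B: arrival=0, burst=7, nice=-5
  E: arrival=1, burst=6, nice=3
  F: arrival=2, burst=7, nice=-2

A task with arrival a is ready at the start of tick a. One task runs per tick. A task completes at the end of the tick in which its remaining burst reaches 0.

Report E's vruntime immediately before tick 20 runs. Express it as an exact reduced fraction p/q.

vruntime(E, start of tick 20) = 1536/263

t=0: vr[A=0 B=0] → run A
t=1: vr[A=1024/1991 B=0 E=0] → run B
t=2: vr[A=1024/1991 B=1024/3121 E=0 F=0] → run E
t=3: vr[A=1024/1991 B=1024/3121 E=512/263 F=0] → run F
t=4: vr[A=1024/1991 B=1024/3121 E=512/263 F=512/793] → run B
t=5: vr[A=1024/1991 B=2048/3121 E=512/263 F=512/793] → run A
t=6: vr[A=2048/1991 B=2048/3121 E=512/263 F=512/793] → run F
t=7: vr[A=2048/1991 B=2048/3121 E=512/263 F=1024/793] → run B
t=8: vr[A=2048/1991 B=3072/3121 E=512/263 F=1024/793] → run B
t=9: vr[A=2048/1991 B=4096/3121 E=512/263 F=1024/793] → run A
t=10: vr[B=4096/3121 E=512/263 F=1024/793] → run F
t=11: vr[B=4096/3121 E=512/263 F=1536/793] → run B
t=12: vr[B=5120/3121 E=512/263 F=1536/793] → run B
t=13: vr[B=6144/3121 E=512/263 F=1536/793] → run F
t=14: vr[B=6144/3121 E=512/263 F=2048/793] → run E
t=15: vr[B=6144/3121 E=1024/263 F=2048/793] → run B
t=16: vr[E=1024/263 F=2048/793] → run F
t=17: vr[E=1024/263 F=2560/793] → run F
t=18: vr[E=1024/263 F=3072/793] → run F
t=19: vr[E=1024/263] → run E
t=20: vr[E=1536/263] → run E
t=21: vr[E=2048/263] → run E
t=22: vr[E=2560/263] → run E
t=23: (idle)
t=24: (idle)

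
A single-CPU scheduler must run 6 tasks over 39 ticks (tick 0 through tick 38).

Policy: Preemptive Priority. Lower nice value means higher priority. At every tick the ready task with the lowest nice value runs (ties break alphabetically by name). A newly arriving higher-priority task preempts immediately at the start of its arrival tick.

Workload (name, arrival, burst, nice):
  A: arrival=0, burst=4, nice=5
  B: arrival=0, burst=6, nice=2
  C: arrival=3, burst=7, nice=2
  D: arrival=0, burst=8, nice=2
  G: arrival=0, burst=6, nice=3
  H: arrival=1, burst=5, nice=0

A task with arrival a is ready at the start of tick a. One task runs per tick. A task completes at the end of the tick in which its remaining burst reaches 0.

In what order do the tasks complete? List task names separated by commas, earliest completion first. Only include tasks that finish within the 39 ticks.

completion order = H, B, C, D, G, A

t=0: ready={A,B,D,G} → run B
t=1: ready={A,B,D,G,H} → run H
t=2: ready={A,B,D,G,H} → run H
t=3: ready={A,B,C,D,G,H} → run H
t=4: ready={A,B,C,D,G,H} → run H
t=5: ready={A,B,C,D,G,H} → run H
t=6: ready={A,B,C,D,G} → run B
t=7: ready={A,B,C,D,G} → run B
t=8: ready={A,B,C,D,G} → run B
t=9: ready={A,B,C,D,G} → run B
t=10: ready={A,B,C,D,G} → run B
t=11: ready={A,C,D,G} → run C
t=12: ready={A,C,D,G} → run C
t=13: ready={A,C,D,G} → run C
t=14: ready={A,C,D,G} → run C
t=15: ready={A,C,D,G} → run C
t=16: ready={A,C,D,G} → run C
t=17: ready={A,C,D,G} → run C
t=18: ready={A,D,G} → run D
t=19: ready={A,D,G} → run D
t=20: ready={A,D,G} → run D
t=21: ready={A,D,G} → run D
t=22: ready={A,D,G} → run D
t=23: ready={A,D,G} → run D
t=24: ready={A,D,G} → run D
t=25: ready={A,D,G} → run D
t=26: ready={A,G} → run G
t=27: ready={A,G} → run G
t=28: ready={A,G} → run G
t=29: ready={A,G} → run G
t=30: ready={A,G} → run G
t=31: ready={A,G} → run G
t=32: ready={A} → run A
t=33: ready={A} → run A
t=34: ready={A} → run A
t=35: ready={A} → run A
t=36: (idle)
t=37: (idle)
t=38: (idle)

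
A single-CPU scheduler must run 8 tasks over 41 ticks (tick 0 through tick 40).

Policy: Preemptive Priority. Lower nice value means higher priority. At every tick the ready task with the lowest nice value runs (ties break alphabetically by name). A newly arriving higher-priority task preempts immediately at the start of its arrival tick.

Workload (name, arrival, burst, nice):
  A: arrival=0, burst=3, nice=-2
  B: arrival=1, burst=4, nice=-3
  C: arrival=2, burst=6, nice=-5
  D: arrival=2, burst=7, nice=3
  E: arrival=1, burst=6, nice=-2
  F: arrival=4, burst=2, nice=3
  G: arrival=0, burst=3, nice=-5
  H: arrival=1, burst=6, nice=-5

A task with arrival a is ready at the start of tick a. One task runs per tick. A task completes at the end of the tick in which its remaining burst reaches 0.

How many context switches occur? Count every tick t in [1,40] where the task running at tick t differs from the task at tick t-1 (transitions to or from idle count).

t=0: ready={A,G} → run G
t=1: ready={A,B,E,G,H} → run G
t=2: ready={A,B,C,D,E,G,H} → run C
t=3: ready={A,B,C,D,E,G,H} → run C
t=4: ready={A,B,C,D,E,F,G,H} → run C
t=5: ready={A,B,C,D,E,F,G,H} → run C
t=6: ready={A,B,C,D,E,F,G,H} → run C
t=7: ready={A,B,C,D,E,F,G,H} → run C
t=8: ready={A,B,D,E,F,G,H} → run G
t=9: ready={A,B,D,E,F,H} → run H
t=10: ready={A,B,D,E,F,H} → run H
t=11: ready={A,B,D,E,F,H} → run H
t=12: ready={A,B,D,E,F,H} → run H
t=13: ready={A,B,D,E,F,H} → run H
t=14: ready={A,B,D,E,F,H} → run H
t=15: ready={A,B,D,E,F} → run B
t=16: ready={A,B,D,E,F} → run B
t=17: ready={A,B,D,E,F} → run B
t=18: ready={A,B,D,E,F} → run B
t=19: ready={A,D,E,F} → run A
t=20: ready={A,D,E,F} → run A
t=21: ready={A,D,E,F} → run A
t=22: ready={D,E,F} → run E
t=23: ready={D,E,F} → run E
t=24: ready={D,E,F} → run E
t=25: ready={D,E,F} → run E
t=26: ready={D,E,F} → run E
t=27: ready={D,E,F} → run E
t=28: ready={D,F} → run D
t=29: ready={D,F} → run D
t=30: ready={D,F} → run D
t=31: ready={D,F} → run D
t=32: ready={D,F} → run D
t=33: ready={D,F} → run D
t=34: ready={D,F} → run D
t=35: ready={F} → run F
t=36: ready={F} → run F
t=37: (idle)
t=38: (idle)
t=39: (idle)
t=40: (idle)

context switches = 9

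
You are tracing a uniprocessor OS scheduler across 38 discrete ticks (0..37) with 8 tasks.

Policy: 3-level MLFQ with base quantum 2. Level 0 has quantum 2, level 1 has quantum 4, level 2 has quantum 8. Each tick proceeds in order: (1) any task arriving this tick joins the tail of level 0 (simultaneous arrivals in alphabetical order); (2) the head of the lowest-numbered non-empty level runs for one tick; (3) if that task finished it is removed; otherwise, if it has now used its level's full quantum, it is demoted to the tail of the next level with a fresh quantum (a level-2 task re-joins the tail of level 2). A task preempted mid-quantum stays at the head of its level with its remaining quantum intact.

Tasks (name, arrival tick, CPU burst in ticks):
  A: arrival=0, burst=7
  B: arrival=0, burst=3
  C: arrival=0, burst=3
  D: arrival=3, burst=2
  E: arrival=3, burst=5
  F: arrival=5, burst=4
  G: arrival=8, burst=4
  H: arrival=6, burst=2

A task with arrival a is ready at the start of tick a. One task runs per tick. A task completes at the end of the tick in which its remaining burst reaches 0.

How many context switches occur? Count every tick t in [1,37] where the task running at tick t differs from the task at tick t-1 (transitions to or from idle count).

t=0: L0/L1/L2 = ABC/-/- → run A
t=1: L0/L1/L2 = ABC/-/- → run A
t=2: L0/L1/L2 = BC/A/- → run B
t=3: L0/L1/L2 = BCDE/A/- → run B
t=4: L0/L1/L2 = CDE/AB/- → run C
t=5: L0/L1/L2 = CDEF/AB/- → run C
t=6: L0/L1/L2 = DEFH/ABC/- → run D
t=7: L0/L1/L2 = DEFH/ABC/- → run D
t=8: L0/L1/L2 = EFHG/ABC/- → run E
t=9: L0/L1/L2 = EFHG/ABC/- → run E
t=10: L0/L1/L2 = FHG/ABCE/- → run F
t=11: L0/L1/L2 = FHG/ABCE/- → run F
t=12: L0/L1/L2 = HG/ABCEF/- → run H
t=13: L0/L1/L2 = HG/ABCEF/- → run H
t=14: L0/L1/L2 = G/ABCEF/- → run G
t=15: L0/L1/L2 = G/ABCEF/- → run G
t=16: L0/L1/L2 = -/ABCEFG/- → run A
t=17: L0/L1/L2 = -/ABCEFG/- → run A
t=18: L0/L1/L2 = -/ABCEFG/- → run A
t=19: L0/L1/L2 = -/ABCEFG/- → run A
t=20: L0/L1/L2 = -/BCEFG/A → run B
t=21: L0/L1/L2 = -/CEFG/A → run C
t=22: L0/L1/L2 = -/EFG/A → run E
t=23: L0/L1/L2 = -/EFG/A → run E
t=24: L0/L1/L2 = -/EFG/A → run E
t=25: L0/L1/L2 = -/FG/A → run F
t=26: L0/L1/L2 = -/FG/A → run F
t=27: L0/L1/L2 = -/G/A → run G
t=28: L0/L1/L2 = -/G/A → run G
t=29: L0/L1/L2 = -/-/A → run A
t=30: (idle)
t=31: (idle)
t=32: (idle)
t=33: (idle)
t=34: (idle)
t=35: (idle)
t=36: (idle)
t=37: (idle)

context switches = 15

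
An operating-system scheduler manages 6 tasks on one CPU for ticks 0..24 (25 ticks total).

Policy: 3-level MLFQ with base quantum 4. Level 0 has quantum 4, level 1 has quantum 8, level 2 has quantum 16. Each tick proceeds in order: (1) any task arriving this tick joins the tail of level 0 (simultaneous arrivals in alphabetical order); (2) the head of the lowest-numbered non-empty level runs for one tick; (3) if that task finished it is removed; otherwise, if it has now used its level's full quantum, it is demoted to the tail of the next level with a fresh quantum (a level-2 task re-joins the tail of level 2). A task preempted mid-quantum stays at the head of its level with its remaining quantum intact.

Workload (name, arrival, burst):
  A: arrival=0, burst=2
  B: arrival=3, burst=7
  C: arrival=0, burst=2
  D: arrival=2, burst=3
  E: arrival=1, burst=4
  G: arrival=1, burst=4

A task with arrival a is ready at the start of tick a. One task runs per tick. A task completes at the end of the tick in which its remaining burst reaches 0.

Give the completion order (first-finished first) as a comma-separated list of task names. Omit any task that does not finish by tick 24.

completion order = A, C, E, G, D, B

t=0: L0/L1/L2 = AC/-/- → run A
t=1: L0/L1/L2 = ACEG/-/- → run A
t=2: L0/L1/L2 = CEGD/-/- → run C
t=3: L0/L1/L2 = CEGDB/-/- → run C
t=4: L0/L1/L2 = EGDB/-/- → run E
t=5: L0/L1/L2 = EGDB/-/- → run E
t=6: L0/L1/L2 = EGDB/-/- → run E
t=7: L0/L1/L2 = EGDB/-/- → run E
t=8: L0/L1/L2 = GDB/-/- → run G
t=9: L0/L1/L2 = GDB/-/- → run G
t=10: L0/L1/L2 = GDB/-/- → run G
t=11: L0/L1/L2 = GDB/-/- → run G
t=12: L0/L1/L2 = DB/-/- → run D
t=13: L0/L1/L2 = DB/-/- → run D
t=14: L0/L1/L2 = DB/-/- → run D
t=15: L0/L1/L2 = B/-/- → run B
t=16: L0/L1/L2 = B/-/- → run B
t=17: L0/L1/L2 = B/-/- → run B
t=18: L0/L1/L2 = B/-/- → run B
t=19: L0/L1/L2 = -/B/- → run B
t=20: L0/L1/L2 = -/B/- → run B
t=21: L0/L1/L2 = -/B/- → run B
t=22: (idle)
t=23: (idle)
t=24: (idle)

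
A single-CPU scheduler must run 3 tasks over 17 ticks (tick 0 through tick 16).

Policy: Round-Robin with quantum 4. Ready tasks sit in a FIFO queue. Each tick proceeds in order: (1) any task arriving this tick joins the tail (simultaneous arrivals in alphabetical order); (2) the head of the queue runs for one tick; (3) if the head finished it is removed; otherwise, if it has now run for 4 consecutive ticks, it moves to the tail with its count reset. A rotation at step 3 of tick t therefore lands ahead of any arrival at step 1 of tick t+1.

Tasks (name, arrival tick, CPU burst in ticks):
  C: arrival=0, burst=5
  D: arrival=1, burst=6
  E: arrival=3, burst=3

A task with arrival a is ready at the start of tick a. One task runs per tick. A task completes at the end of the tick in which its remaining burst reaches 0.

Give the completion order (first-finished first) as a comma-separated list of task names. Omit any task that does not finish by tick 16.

t=0: queue=[C] q_used=0 → run C
t=1: queue=[C,D] q_used=1 → run C
t=2: queue=[C,D] q_used=2 → run C
t=3: queue=[C,D,E] q_used=3 → run C
t=4: queue=[D,E,C] q_used=0 → run D
t=5: queue=[D,E,C] q_used=1 → run D
t=6: queue=[D,E,C] q_used=2 → run D
t=7: queue=[D,E,C] q_used=3 → run D
t=8: queue=[E,C,D] q_used=0 → run E
t=9: queue=[E,C,D] q_used=1 → run E
t=10: queue=[E,C,D] q_used=2 → run E
t=11: queue=[C,D] q_used=0 → run C
t=12: queue=[D] q_used=0 → run D
t=13: queue=[D] q_used=1 → run D
t=14: (idle)
t=15: (idle)
t=16: (idle)

completion order = E, C, D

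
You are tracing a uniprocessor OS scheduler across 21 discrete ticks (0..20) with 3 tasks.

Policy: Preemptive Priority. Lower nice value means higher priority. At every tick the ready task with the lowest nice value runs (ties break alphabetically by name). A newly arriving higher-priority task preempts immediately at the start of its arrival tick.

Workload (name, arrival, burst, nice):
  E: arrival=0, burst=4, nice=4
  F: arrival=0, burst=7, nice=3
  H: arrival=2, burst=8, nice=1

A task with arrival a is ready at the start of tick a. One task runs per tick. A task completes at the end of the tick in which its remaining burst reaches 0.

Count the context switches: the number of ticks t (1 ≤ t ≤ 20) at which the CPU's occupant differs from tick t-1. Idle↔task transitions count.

t=0: ready={E,F} → run F
t=1: ready={E,F} → run F
t=2: ready={E,F,H} → run H
t=3: ready={E,F,H} → run H
t=4: ready={E,F,H} → run H
t=5: ready={E,F,H} → run H
t=6: ready={E,F,H} → run H
t=7: ready={E,F,H} → run H
t=8: ready={E,F,H} → run H
t=9: ready={E,F,H} → run H
t=10: ready={E,F} → run F
t=11: ready={E,F} → run F
t=12: ready={E,F} → run F
t=13: ready={E,F} → run F
t=14: ready={E,F} → run F
t=15: ready={E} → run E
t=16: ready={E} → run E
t=17: ready={E} → run E
t=18: ready={E} → run E
t=19: (idle)
t=20: (idle)

context switches = 4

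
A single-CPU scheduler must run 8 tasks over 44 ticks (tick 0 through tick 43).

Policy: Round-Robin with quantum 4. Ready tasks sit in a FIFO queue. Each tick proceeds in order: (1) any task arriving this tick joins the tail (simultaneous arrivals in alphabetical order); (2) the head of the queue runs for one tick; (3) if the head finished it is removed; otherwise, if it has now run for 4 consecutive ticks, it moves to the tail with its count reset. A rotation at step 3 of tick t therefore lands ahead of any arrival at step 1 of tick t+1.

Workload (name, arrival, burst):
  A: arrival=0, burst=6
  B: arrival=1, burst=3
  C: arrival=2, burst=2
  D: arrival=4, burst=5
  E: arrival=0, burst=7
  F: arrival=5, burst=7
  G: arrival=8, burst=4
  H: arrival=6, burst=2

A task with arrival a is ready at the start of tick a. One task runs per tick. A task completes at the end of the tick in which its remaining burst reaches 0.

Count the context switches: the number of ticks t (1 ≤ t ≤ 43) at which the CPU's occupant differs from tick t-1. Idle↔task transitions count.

context switches = 12

t=0: queue=[A,E] q_used=0 → run A
t=1: queue=[A,E,B] q_used=1 → run A
t=2: queue=[A,E,B,C] q_used=2 → run A
t=3: queue=[A,E,B,C] q_used=3 → run A
t=4: queue=[E,B,C,A,D] q_used=0 → run E
t=5: queue=[E,B,C,A,D,F] q_used=1 → run E
t=6: queue=[E,B,C,A,D,F,H] q_used=2 → run E
t=7: queue=[E,B,C,A,D,F,H] q_used=3 → run E
t=8: queue=[B,C,A,D,F,H,E,G] q_used=0 → run B
t=9: queue=[B,C,A,D,F,H,E,G] q_used=1 → run B
t=10: queue=[B,C,A,D,F,H,E,G] q_used=2 → run B
t=11: queue=[C,A,D,F,H,E,G] q_used=0 → run C
t=12: queue=[C,A,D,F,H,E,G] q_used=1 → run C
t=13: queue=[A,D,F,H,E,G] q_used=0 → run A
t=14: queue=[A,D,F,H,E,G] q_used=1 → run A
t=15: queue=[D,F,H,E,G] q_used=0 → run D
t=16: queue=[D,F,H,E,G] q_used=1 → run D
t=17: queue=[D,F,H,E,G] q_used=2 → run D
t=18: queue=[D,F,H,E,G] q_used=3 → run D
t=19: queue=[F,H,E,G,D] q_used=0 → run F
t=20: queue=[F,H,E,G,D] q_used=1 → run F
t=21: queue=[F,H,E,G,D] q_used=2 → run F
t=22: queue=[F,H,E,G,D] q_used=3 → run F
t=23: queue=[H,E,G,D,F] q_used=0 → run H
t=24: queue=[H,E,G,D,F] q_used=1 → run H
t=25: queue=[E,G,D,F] q_used=0 → run E
t=26: queue=[E,G,D,F] q_used=1 → run E
t=27: queue=[E,G,D,F] q_used=2 → run E
t=28: queue=[G,D,F] q_used=0 → run G
t=29: queue=[G,D,F] q_used=1 → run G
t=30: queue=[G,D,F] q_used=2 → run G
t=31: queue=[G,D,F] q_used=3 → run G
t=32: queue=[D,F] q_used=0 → run D
t=33: queue=[F] q_used=0 → run F
t=34: queue=[F] q_used=1 → run F
t=35: queue=[F] q_used=2 → run F
t=36: (idle)
t=37: (idle)
t=38: (idle)
t=39: (idle)
t=40: (idle)
t=41: (idle)
t=42: (idle)
t=43: (idle)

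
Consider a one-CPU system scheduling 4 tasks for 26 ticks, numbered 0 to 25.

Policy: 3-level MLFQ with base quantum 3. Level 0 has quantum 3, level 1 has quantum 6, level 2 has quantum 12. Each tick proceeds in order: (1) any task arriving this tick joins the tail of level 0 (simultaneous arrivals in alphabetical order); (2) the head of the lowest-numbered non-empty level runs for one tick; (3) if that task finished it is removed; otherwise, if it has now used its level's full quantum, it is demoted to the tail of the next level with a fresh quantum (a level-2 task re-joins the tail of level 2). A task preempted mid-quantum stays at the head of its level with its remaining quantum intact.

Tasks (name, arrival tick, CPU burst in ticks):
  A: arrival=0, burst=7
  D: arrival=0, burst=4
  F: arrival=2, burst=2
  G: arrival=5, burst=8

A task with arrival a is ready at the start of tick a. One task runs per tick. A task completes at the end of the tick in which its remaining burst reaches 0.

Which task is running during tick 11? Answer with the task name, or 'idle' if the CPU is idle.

t=0: L0/L1/L2 = AD/-/- → run A
t=1: L0/L1/L2 = AD/-/- → run A
t=2: L0/L1/L2 = ADF/-/- → run A
t=3: L0/L1/L2 = DF/A/- → run D
t=4: L0/L1/L2 = DF/A/- → run D
t=5: L0/L1/L2 = DFG/A/- → run D
t=6: L0/L1/L2 = FG/AD/- → run F
t=7: L0/L1/L2 = FG/AD/- → run F
t=8: L0/L1/L2 = G/AD/- → run G
t=9: L0/L1/L2 = G/AD/- → run G
t=10: L0/L1/L2 = G/AD/- → run G
t=11: L0/L1/L2 = -/ADG/- → run A
t=12: L0/L1/L2 = -/ADG/- → run A
t=13: L0/L1/L2 = -/ADG/- → run A
t=14: L0/L1/L2 = -/ADG/- → run A
t=15: L0/L1/L2 = -/DG/- → run D
t=16: L0/L1/L2 = -/G/- → run G
t=17: L0/L1/L2 = -/G/- → run G
t=18: L0/L1/L2 = -/G/- → run G
t=19: L0/L1/L2 = -/G/- → run G
t=20: L0/L1/L2 = -/G/- → run G
t=21: (idle)
t=22: (idle)
t=23: (idle)
t=24: (idle)
t=25: (idle)

running at tick 11 = A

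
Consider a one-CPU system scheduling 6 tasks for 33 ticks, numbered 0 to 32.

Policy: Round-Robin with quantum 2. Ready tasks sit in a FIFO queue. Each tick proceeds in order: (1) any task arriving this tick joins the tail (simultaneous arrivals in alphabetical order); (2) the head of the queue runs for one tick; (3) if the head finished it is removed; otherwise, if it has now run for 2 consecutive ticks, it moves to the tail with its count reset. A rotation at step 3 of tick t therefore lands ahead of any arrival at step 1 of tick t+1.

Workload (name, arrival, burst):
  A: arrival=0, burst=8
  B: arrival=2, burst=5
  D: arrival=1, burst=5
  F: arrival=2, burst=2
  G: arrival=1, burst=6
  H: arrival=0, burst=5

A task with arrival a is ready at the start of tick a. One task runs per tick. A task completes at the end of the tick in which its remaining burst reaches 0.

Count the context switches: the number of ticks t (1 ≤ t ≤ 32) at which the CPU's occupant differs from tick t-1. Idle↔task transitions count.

context switches = 17

t=0: queue=[A,H] q_used=0 → run A
t=1: queue=[A,H,D,G] q_used=1 → run A
t=2: queue=[H,D,G,A,B,F] q_used=0 → run H
t=3: queue=[H,D,G,A,B,F] q_used=1 → run H
t=4: queue=[D,G,A,B,F,H] q_used=0 → run D
t=5: queue=[D,G,A,B,F,H] q_used=1 → run D
t=6: queue=[G,A,B,F,H,D] q_used=0 → run G
t=7: queue=[G,A,B,F,H,D] q_used=1 → run G
t=8: queue=[A,B,F,H,D,G] q_used=0 → run A
t=9: queue=[A,B,F,H,D,G] q_used=1 → run A
t=10: queue=[B,F,H,D,G,A] q_used=0 → run B
t=11: queue=[B,F,H,D,G,A] q_used=1 → run B
t=12: queue=[F,H,D,G,A,B] q_used=0 → run F
t=13: queue=[F,H,D,G,A,B] q_used=1 → run F
t=14: queue=[H,D,G,A,B] q_used=0 → run H
t=15: queue=[H,D,G,A,B] q_used=1 → run H
t=16: queue=[D,G,A,B,H] q_used=0 → run D
t=17: queue=[D,G,A,B,H] q_used=1 → run D
t=18: queue=[G,A,B,H,D] q_used=0 → run G
t=19: queue=[G,A,B,H,D] q_used=1 → run G
t=20: queue=[A,B,H,D,G] q_used=0 → run A
t=21: queue=[A,B,H,D,G] q_used=1 → run A
t=22: queue=[B,H,D,G,A] q_used=0 → run B
t=23: queue=[B,H,D,G,A] q_used=1 → run B
t=24: queue=[H,D,G,A,B] q_used=0 → run H
t=25: queue=[D,G,A,B] q_used=0 → run D
t=26: queue=[G,A,B] q_used=0 → run G
t=27: queue=[G,A,B] q_used=1 → run G
t=28: queue=[A,B] q_used=0 → run A
t=29: queue=[A,B] q_used=1 → run A
t=30: queue=[B] q_used=0 → run B
t=31: (idle)
t=32: (idle)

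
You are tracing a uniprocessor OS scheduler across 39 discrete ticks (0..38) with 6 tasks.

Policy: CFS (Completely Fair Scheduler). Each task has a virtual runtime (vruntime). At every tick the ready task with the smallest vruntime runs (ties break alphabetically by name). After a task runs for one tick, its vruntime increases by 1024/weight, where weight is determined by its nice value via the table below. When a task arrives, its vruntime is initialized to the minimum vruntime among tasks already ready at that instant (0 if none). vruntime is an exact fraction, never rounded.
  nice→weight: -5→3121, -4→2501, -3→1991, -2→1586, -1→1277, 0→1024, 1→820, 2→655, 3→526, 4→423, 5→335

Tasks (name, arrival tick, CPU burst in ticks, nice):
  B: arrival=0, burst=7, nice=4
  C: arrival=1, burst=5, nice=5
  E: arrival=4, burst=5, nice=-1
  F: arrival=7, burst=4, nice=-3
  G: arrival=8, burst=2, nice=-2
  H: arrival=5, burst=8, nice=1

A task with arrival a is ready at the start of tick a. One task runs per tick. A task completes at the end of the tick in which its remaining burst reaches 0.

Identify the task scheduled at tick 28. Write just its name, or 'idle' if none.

running at tick 28 = H

t=0: vr[B=0] → run B
t=1: vr[B=1024/423 C=1024/423] → run B
t=2: vr[B=2048/423 C=1024/423] → run C
t=3: vr[B=2048/423 C=776192/141705] → run B
t=4: vr[B=1024/141 C=776192/141705 E=776192/141705] → run C
t=5: vr[B=1024/141 C=1209344/141705 E=776192/141705 H=776192/141705] → run E
t=6: vr[B=1024/141 C=1209344/141705 E=1136303104/180957285 H=776192/141705] → run H
t=7: vr[B=1024/141 C=1209344/141705 E=1136303104/180957285 F=1136303104/180957285 H=39079168/5809905] → run E
t=8: vr[B=1024/141 C=1209344/141705 E=1281409024/180957285 F=1136303104/180957285 G=1136303104/180957285 H=39079168/5809905] → run F
t=9: vr[B=1024/141 C=1209344/141705 E=1281409024/180957285 F=2447679739904/360285954435 G=1136303104/180957285 H=39079168/5809905] → run G
t=10: vr[B=1024/141 C=1209344/141705 E=1281409024/180957285 F=2447679739904/360285954435 G=993738491392/143499127005 H=39079168/5809905] → run H
t=11: vr[B=1024/141 C=1209344/141705 E=1281409024/180957285 F=2447679739904/360285954435 G=993738491392/143499127005 H=46334464/5809905] → run F
t=12: vr[B=1024/141 C=1209344/141705 E=1281409024/180957285 F=2632979999744/360285954435 G=993738491392/143499127005 H=46334464/5809905] → run G
t=13: vr[B=1024/141 C=1209344/141705 E=1281409024/180957285 F=2632979999744/360285954435 H=46334464/5809905] → run E
t=14: vr[B=1024/141 C=1209344/141705 E=1426514944/180957285 F=2632979999744/360285954435 H=46334464/5809905] → run B
t=15: vr[B=4096/423 C=1209344/141705 E=1426514944/180957285 F=2632979999744/360285954435 H=46334464/5809905] → run F
t=16: vr[B=4096/423 C=1209344/141705 E=1426514944/180957285 F=2818280259584/360285954435 H=46334464/5809905] → run F
t=17: vr[B=4096/423 C=1209344/141705 E=1426514944/180957285 H=46334464/5809905] → run E
t=18: vr[B=4096/423 C=1209344/141705 E=1571620864/180957285 H=46334464/5809905] → run H
t=19: vr[B=4096/423 C=1209344/141705 E=1571620864/180957285 H=10717952/1161981] → run C
t=20: vr[B=4096/423 C=1642496/141705 E=1571620864/180957285 H=10717952/1161981] → run E
t=21: vr[B=4096/423 C=1642496/141705 H=10717952/1161981] → run H
t=22: vr[B=4096/423 C=1642496/141705 H=60845056/5809905] → run B
t=23: vr[B=5120/423 C=1642496/141705 H=60845056/5809905] → run H
t=24: vr[B=5120/423 C=1642496/141705 H=68100352/5809905] → run C
t=25: vr[B=5120/423 C=2075648/141705 H=68100352/5809905] → run H
t=26: vr[B=5120/423 C=2075648/141705 H=75355648/5809905] → run B
t=27: vr[B=2048/141 C=2075648/141705 H=75355648/5809905] → run H
t=28: vr[B=2048/141 C=2075648/141705 H=82610944/5809905] → run H
t=29: vr[B=2048/141 C=2075648/141705] → run B
t=30: vr[C=2075648/141705] → run C
t=31: (idle)
t=32: (idle)
t=33: (idle)
t=34: (idle)
t=35: (idle)
t=36: (idle)
t=37: (idle)
t=38: (idle)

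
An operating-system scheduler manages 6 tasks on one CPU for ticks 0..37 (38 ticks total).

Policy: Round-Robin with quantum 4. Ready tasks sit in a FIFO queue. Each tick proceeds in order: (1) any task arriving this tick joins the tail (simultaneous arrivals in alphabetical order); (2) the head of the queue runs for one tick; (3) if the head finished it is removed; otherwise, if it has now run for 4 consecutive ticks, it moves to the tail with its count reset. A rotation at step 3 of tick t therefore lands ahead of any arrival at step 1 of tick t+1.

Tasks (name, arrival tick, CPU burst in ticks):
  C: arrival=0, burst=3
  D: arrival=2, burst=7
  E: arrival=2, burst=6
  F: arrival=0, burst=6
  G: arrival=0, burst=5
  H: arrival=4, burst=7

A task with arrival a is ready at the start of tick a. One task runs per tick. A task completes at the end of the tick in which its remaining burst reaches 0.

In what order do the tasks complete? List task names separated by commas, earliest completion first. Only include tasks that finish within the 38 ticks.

completion order = C, F, G, D, E, H

t=0: queue=[C,F,G] q_used=0 → run C
t=1: queue=[C,F,G] q_used=1 → run C
t=2: queue=[C,F,G,D,E] q_used=2 → run C
t=3: queue=[F,G,D,E] q_used=0 → run F
t=4: queue=[F,G,D,E,H] q_used=1 → run F
t=5: queue=[F,G,D,E,H] q_used=2 → run F
t=6: queue=[F,G,D,E,H] q_used=3 → run F
t=7: queue=[G,D,E,H,F] q_used=0 → run G
t=8: queue=[G,D,E,H,F] q_used=1 → run G
t=9: queue=[G,D,E,H,F] q_used=2 → run G
t=10: queue=[G,D,E,H,F] q_used=3 → run G
t=11: queue=[D,E,H,F,G] q_used=0 → run D
t=12: queue=[D,E,H,F,G] q_used=1 → run D
t=13: queue=[D,E,H,F,G] q_used=2 → run D
t=14: queue=[D,E,H,F,G] q_used=3 → run D
t=15: queue=[E,H,F,G,D] q_used=0 → run E
t=16: queue=[E,H,F,G,D] q_used=1 → run E
t=17: queue=[E,H,F,G,D] q_used=2 → run E
t=18: queue=[E,H,F,G,D] q_used=3 → run E
t=19: queue=[H,F,G,D,E] q_used=0 → run H
t=20: queue=[H,F,G,D,E] q_used=1 → run H
t=21: queue=[H,F,G,D,E] q_used=2 → run H
t=22: queue=[H,F,G,D,E] q_used=3 → run H
t=23: queue=[F,G,D,E,H] q_used=0 → run F
t=24: queue=[F,G,D,E,H] q_used=1 → run F
t=25: queue=[G,D,E,H] q_used=0 → run G
t=26: queue=[D,E,H] q_used=0 → run D
t=27: queue=[D,E,H] q_used=1 → run D
t=28: queue=[D,E,H] q_used=2 → run D
t=29: queue=[E,H] q_used=0 → run E
t=30: queue=[E,H] q_used=1 → run E
t=31: queue=[H] q_used=0 → run H
t=32: queue=[H] q_used=1 → run H
t=33: queue=[H] q_used=2 → run H
t=34: (idle)
t=35: (idle)
t=36: (idle)
t=37: (idle)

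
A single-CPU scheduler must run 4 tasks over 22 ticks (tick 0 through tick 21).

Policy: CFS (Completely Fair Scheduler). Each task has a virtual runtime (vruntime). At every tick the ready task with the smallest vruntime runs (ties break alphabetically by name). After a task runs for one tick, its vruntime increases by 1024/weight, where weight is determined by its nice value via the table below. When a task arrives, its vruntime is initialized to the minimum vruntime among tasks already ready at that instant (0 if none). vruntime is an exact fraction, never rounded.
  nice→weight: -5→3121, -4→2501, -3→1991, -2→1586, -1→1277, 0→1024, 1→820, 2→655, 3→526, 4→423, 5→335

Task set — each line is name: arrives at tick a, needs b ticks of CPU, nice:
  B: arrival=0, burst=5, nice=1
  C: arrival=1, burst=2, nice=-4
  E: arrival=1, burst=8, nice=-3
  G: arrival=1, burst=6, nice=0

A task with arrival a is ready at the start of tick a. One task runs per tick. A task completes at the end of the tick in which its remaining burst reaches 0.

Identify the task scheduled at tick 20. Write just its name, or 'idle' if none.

running at tick 20 = G

t=0: vr[B=0] → run B
t=1: vr[B=256/205 C=256/205 E=256/205 G=256/205] → run B
t=2: vr[B=512/205 C=256/205 E=256/205 G=256/205] → run C
t=3: vr[B=512/205 C=20736/12505 E=256/205 G=256/205] → run E
t=4: vr[B=512/205 C=20736/12505 E=719616/408155 G=256/205] → run G
t=5: vr[B=512/205 C=20736/12505 E=719616/408155 G=461/205] → run C
t=6: vr[B=512/205 E=719616/408155 G=461/205] → run E
t=7: vr[B=512/205 E=929536/408155 G=461/205] → run G
t=8: vr[B=512/205 E=929536/408155 G=666/205] → run E
t=9: vr[B=512/205 E=1139456/408155 G=666/205] → run B
t=10: vr[B=768/205 E=1139456/408155 G=666/205] → run E
t=11: vr[B=768/205 E=1349376/408155 G=666/205] → run G
t=12: vr[B=768/205 E=1349376/408155 G=871/205] → run E
t=13: vr[B=768/205 E=1559296/408155 G=871/205] → run B
t=14: vr[B=1024/205 E=1559296/408155 G=871/205] → run E
t=15: vr[B=1024/205 E=1769216/408155 G=871/205] → run G
t=16: vr[B=1024/205 E=1769216/408155 G=1076/205] → run E
t=17: vr[B=1024/205 E=1979136/408155 G=1076/205] → run E
t=18: vr[B=1024/205 G=1076/205] → run B
t=19: vr[G=1076/205] → run G
t=20: vr[G=1281/205] → run G
t=21: (idle)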